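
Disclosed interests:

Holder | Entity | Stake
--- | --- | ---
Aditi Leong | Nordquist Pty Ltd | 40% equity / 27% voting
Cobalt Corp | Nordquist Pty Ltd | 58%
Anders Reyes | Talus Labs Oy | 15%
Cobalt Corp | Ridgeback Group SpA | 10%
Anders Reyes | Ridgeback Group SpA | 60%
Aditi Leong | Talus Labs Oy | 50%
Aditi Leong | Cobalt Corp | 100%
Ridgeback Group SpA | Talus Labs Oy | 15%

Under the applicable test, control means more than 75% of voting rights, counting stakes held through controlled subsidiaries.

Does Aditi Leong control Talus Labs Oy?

Aditi holds 100% of Cobalt, so Aditi controls Cobalt.
Aditi and Cobalt together hold 27% + 58% = 85% of Nordquist, so Aditi controls Nordquist.
In Talus, Aditi's side holds only 50%, not > 75%.
So Aditi does not control Talus.

No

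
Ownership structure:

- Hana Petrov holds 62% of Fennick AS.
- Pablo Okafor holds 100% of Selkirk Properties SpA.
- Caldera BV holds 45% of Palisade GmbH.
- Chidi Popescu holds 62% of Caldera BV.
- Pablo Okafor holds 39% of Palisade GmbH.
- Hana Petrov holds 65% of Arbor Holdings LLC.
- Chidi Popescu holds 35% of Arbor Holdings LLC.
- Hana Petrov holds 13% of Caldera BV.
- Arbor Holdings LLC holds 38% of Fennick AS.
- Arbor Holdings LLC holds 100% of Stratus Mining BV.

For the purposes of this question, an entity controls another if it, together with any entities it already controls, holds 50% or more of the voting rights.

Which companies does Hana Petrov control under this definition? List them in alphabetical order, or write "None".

Hana holds 65% of Arbor, so Hana controls Arbor.
Arbor and Hana together hold 38% + 62% = 100% of Fennick, so Hana controls Fennick.
Arbor holds 100% of Stratus, so Hana controls Stratus.
No other company's threshold is met.

Arbor Holdings LLC, Fennick AS, Stratus Mining BV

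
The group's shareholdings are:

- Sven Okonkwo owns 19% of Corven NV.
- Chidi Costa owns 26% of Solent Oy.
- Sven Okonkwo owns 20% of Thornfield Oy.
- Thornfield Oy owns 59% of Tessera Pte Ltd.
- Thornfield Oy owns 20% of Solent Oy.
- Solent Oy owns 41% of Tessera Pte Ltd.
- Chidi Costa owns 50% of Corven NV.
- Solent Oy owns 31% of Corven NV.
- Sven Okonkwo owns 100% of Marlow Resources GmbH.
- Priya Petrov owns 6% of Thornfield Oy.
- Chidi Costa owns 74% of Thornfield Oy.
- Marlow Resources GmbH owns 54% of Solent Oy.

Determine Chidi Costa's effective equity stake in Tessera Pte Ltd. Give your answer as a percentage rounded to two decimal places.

60.39%

Chidi reaches Tessera along 3 paths.
Via Thornfield: 74% × 59% = 43.66%.
Via Thornfield → Solent: 74% × 20% × 41% = 6.068%.
Via Solent: 26% × 41% = 10.66%.
Total: 43.66% + 6.068% + 10.66% = 60.388%.
Rounded: 60.39%.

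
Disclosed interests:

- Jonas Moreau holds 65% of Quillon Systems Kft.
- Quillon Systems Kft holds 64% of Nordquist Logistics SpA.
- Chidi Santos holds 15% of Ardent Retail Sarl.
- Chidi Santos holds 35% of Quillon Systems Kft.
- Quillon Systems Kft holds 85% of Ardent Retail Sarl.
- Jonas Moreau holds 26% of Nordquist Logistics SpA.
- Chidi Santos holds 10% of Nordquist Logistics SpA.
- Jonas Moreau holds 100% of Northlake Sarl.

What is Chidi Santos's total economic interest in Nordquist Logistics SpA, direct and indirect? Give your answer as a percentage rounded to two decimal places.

Chidi reaches Nordquist along 2 paths.
Direct stake: 10% = 10%.
Via Quillon: 35% × 64% = 22.4%.
Total: 10% + 22.4% = 32.4%.
Rounded: 32.40%.

32.40%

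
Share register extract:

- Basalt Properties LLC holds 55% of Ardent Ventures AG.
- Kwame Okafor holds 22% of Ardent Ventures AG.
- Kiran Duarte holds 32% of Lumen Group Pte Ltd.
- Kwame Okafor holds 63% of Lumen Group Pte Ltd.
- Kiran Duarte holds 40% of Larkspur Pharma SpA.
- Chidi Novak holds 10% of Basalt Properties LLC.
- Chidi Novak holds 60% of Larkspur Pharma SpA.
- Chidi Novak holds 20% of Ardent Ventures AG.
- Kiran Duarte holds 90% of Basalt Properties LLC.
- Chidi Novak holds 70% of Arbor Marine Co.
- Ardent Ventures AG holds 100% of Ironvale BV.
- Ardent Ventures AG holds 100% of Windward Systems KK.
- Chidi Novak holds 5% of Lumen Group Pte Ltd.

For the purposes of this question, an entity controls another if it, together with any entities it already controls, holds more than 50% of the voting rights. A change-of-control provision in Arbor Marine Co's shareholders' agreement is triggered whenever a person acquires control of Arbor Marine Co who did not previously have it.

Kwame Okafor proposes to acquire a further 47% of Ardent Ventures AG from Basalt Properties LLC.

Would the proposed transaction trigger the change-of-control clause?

The purchase adds only to Kwame's holdings (Basalt's stake shrinks), so Kwame is the only person who could newly come to control Arbor.
Kwame holds 63% of Lumen, so Kwame controls Lumen.
Neither Kwame nor any entity Kwame controls holds any voting interest in Arbor.
So before the transaction, Kwame does not control Arbor.
After the purchase, Kwame's direct stake in Ardent rises to 22% + 47% = 69%, and Basalt's stake falls to 8%.
Kwame holds 69% of Ardent, so Kwame controls Ardent.
Ardent holds 100% of Windward, so Kwame controls Windward.
Ardent holds 100% of Ironvale, so Kwame controls Ironvale.
After the transaction, neither Kwame nor any entity Kwame controls holds a voting interest in Arbor, so Kwame still does not control it.
No new person acquires control, so the clause is not triggered.

No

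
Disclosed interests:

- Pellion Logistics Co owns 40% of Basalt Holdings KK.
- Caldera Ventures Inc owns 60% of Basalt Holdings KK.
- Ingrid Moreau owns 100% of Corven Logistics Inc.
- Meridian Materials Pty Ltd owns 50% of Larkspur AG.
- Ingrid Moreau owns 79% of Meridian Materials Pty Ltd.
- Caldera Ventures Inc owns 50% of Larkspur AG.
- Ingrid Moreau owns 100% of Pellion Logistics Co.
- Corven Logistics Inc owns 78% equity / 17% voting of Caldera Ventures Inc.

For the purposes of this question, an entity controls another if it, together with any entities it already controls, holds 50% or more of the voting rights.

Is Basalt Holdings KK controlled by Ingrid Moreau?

No

Ingrid holds 100% of Corven, so Ingrid controls Corven.
Ingrid holds 79% of Meridian, so Ingrid controls Meridian.
Ingrid holds 100% of Pellion, so Ingrid controls Pellion.
Meridian holds 50% of Larkspur, so Ingrid controls Larkspur.
In Basalt, Ingrid's side holds only 40%, not ≥ 50%.
So Ingrid does not control Basalt.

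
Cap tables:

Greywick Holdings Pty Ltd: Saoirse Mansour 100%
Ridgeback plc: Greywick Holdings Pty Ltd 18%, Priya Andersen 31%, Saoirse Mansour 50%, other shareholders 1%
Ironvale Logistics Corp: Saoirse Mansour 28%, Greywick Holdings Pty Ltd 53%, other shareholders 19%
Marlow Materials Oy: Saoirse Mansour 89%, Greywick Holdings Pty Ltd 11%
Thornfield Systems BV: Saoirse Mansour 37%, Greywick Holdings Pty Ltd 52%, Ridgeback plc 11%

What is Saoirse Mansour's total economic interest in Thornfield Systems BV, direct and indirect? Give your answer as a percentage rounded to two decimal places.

96.48%

Saoirse reaches Thornfield along 4 paths.
Direct stake: 37% = 37%.
Via Greywick: 100% × 52% = 52%.
Via Greywick → Ridgeback: 100% × 18% × 11% = 1.98%.
Via Ridgeback: 50% × 11% = 5.5%.
Total: 37% + 52% + 1.98% + 5.5% = 96.48%.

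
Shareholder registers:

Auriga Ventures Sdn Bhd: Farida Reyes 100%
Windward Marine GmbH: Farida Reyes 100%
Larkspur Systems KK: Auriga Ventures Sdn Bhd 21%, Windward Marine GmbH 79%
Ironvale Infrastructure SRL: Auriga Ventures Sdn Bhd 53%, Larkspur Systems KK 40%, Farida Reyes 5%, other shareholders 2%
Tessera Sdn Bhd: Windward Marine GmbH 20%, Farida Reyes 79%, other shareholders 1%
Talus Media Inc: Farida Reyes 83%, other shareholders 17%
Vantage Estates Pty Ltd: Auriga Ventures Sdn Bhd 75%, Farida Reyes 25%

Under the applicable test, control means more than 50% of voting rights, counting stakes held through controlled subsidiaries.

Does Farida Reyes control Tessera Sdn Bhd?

Farida holds 100% of Windward, so Farida controls Windward.
Windward and Farida together hold 20% + 79% = 99% of Tessera, so Farida controls Tessera.

Yes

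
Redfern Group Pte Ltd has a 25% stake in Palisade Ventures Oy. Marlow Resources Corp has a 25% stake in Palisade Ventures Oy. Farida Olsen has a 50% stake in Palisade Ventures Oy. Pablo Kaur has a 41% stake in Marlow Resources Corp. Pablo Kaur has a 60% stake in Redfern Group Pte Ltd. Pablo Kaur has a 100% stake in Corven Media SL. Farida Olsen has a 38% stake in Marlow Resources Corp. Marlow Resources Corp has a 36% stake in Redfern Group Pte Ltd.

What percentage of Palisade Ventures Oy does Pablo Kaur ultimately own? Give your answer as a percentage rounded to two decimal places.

28.94%

Pablo reaches Palisade along 3 paths.
Via Redfern: 60% × 25% = 15%.
Via Marlow → Redfern: 41% × 36% × 25% = 3.69%.
Via Marlow: 41% × 25% = 10.25%.
Total: 15% + 3.69% + 10.25% = 28.94%.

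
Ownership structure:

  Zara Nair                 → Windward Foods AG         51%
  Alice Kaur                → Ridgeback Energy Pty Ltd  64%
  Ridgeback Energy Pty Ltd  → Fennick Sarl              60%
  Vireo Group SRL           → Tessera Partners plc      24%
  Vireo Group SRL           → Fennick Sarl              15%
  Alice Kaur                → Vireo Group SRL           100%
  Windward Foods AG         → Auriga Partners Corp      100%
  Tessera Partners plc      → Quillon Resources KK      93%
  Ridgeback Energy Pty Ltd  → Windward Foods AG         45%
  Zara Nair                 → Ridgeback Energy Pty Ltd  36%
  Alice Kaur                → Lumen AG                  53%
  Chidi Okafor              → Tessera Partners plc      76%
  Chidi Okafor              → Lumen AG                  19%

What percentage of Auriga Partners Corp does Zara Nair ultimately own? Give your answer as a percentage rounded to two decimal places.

67.20%

Zara reaches Auriga along 2 paths.
Via Windward: 51% × 100% = 51%.
Via Ridgeback → Windward: 36% × 45% × 100% = 16.2%.
Total: 51% + 16.2% = 67.2%.
Rounded: 67.20%.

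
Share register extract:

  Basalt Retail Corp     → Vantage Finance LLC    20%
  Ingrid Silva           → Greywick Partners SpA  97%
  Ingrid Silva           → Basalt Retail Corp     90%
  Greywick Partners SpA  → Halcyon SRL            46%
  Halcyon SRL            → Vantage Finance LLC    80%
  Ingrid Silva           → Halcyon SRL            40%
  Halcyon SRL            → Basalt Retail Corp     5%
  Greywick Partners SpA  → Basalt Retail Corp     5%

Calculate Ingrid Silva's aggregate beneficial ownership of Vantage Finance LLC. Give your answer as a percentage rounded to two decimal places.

87.51%

Ingrid reaches Vantage along 6 paths.
Via Halcyon → Basalt: 40% × 5% × 20% = 0.4%.
Via Greywick → Halcyon → Basalt: 97% × 46% × 5% × 20% = 0.4462%.
Via Basalt: 90% × 20% = 18%.
Via Greywick → Basalt: 97% × 5% × 20% = 0.97%.
Via Halcyon: 40% × 80% = 32%.
Via Greywick → Halcyon: 97% × 46% × 80% = 35.696%.
Total: 0.4% + 0.4462% + 18% + 0.97% + 32% + 35.696% = 87.5122%.
Rounded: 87.51%.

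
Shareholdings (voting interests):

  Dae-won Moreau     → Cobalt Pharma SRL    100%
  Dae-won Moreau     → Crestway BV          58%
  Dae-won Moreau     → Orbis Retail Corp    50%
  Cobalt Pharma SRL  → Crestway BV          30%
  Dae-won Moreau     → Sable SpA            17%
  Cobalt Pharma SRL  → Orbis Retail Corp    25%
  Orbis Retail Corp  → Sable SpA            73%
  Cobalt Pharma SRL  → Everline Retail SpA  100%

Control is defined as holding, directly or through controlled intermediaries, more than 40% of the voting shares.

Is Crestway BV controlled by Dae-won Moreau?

Dae-won holds 100% of Cobalt, so Dae-won controls Cobalt.
Dae-won and Cobalt together hold 58% + 30% = 88% of Crestway, so Dae-won controls Crestway.

Yes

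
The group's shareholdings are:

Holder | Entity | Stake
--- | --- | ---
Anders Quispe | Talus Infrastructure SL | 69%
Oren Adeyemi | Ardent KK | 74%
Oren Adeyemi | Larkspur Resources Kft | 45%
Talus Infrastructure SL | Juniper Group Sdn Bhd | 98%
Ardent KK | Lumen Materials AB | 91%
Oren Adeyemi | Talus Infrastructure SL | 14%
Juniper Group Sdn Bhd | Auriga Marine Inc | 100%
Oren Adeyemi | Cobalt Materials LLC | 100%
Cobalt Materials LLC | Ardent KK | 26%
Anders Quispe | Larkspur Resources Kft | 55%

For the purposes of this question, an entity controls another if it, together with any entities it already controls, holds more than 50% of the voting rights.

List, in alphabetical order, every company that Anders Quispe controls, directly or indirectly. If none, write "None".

Anders holds 69% of Talus, so Anders controls Talus.
Talus holds 98% of Juniper, so Anders controls Juniper.
Anders holds 55% of Larkspur, so Anders controls Larkspur.
Juniper holds 100% of Auriga, so Anders controls Auriga.
No other company's threshold is met.

Auriga Marine Inc, Juniper Group Sdn Bhd, Larkspur Resources Kft, Talus Infrastructure SL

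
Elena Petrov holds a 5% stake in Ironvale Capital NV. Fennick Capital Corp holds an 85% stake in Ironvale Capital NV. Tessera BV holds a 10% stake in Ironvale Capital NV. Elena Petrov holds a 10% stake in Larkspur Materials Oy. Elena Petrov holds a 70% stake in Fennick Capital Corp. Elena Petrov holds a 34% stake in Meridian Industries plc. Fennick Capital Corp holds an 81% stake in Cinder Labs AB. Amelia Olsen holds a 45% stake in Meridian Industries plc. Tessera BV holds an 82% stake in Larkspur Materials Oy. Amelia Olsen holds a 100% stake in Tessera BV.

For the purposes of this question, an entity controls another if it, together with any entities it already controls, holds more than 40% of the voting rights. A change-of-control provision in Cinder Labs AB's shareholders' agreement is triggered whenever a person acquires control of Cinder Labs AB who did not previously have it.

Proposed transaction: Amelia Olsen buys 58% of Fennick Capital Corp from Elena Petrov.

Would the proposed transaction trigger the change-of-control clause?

Yes

The purchase adds only to Amelia's holdings (Elena's stake shrinks), so Amelia is the only person who could newly come to control Cinder.
Amelia holds 45% of Meridian, so Amelia controls Meridian.
Amelia holds 100% of Tessera, so Amelia controls Tessera.
Tessera holds 82% of Larkspur, so Amelia controls Larkspur.
Neither Amelia nor any entity Amelia controls holds any voting interest in Cinder.
So before the transaction, Amelia does not control Cinder.
After the purchase, Amelia holds 58% of Fennick directly, and Elena's stake falls to 12%.
Amelia holds 58% of Fennick, so Amelia controls Fennick.
Fennick holds 81% of Cinder, so Amelia controls Cinder.
Amelia did not control Cinder before and does after, so the clause is triggered.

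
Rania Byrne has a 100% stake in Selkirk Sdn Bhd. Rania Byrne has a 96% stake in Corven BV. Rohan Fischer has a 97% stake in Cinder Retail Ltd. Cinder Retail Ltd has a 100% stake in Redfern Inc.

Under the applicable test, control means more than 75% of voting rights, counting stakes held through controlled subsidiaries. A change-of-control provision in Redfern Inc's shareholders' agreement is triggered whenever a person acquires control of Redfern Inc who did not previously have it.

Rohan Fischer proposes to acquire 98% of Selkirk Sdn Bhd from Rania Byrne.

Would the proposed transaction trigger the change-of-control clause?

No

The purchase adds only to Rohan's holdings (Rania's stake shrinks), so Rohan is the only person who could newly come to control Redfern.
Rohan holds 97% of Cinder, so Rohan controls Cinder.
Cinder holds 100% of Redfern, so Rohan controls Redfern.
So Rohan already controls Redfern before the transaction.
After the purchase, Rohan holds 98% of Selkirk directly, and Rania's stake falls to 2%.
Rohan controlled Redfern already, so this is not a new person acquiring control; every other person's position is unchanged or reduced.
No new person acquires control, so the clause is not triggered.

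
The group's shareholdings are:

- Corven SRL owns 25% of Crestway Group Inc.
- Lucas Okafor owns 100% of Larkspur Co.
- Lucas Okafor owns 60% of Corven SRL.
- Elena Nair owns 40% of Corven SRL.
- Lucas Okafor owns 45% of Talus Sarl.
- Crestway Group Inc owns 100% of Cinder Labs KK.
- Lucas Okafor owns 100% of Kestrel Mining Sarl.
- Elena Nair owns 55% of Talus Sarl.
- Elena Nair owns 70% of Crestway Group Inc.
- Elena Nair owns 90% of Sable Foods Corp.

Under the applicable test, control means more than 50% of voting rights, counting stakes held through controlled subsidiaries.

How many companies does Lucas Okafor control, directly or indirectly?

3

Lucas holds 100% of Larkspur, so Lucas controls Larkspur.
Lucas holds 60% of Corven, so Lucas controls Corven.
Lucas holds 100% of Kestrel, so Lucas controls Kestrel.
No other company's threshold is met.
Lucas controls 3 companies.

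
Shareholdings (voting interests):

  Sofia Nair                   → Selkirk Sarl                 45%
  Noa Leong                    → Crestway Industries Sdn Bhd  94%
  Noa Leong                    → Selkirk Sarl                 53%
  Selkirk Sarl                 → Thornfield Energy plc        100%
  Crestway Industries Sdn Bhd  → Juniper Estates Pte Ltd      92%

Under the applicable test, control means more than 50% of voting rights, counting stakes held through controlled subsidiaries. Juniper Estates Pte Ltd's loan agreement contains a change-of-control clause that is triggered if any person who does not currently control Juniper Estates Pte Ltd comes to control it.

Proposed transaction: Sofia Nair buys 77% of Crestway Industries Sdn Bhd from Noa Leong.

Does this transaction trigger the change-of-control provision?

The purchase adds only to Sofia's holdings (Noa's stake shrinks), so Sofia is the only person who could newly come to control Juniper.
Sofia's largest direct stake is 45% in Selkirk, which does not meet the threshold, so Sofia controls no company.
Neither Sofia nor any entity Sofia controls holds any voting interest in Juniper.
So before the transaction, Sofia does not control Juniper.
After the purchase, Sofia holds 77% of Crestway directly, and Noa's stake falls to 17%.
Sofia holds 77% of Crestway, so Sofia controls Crestway.
Crestway holds 92% of Juniper, so Sofia controls Juniper.
Sofia did not control Juniper before and does after, so the clause is triggered.

Yes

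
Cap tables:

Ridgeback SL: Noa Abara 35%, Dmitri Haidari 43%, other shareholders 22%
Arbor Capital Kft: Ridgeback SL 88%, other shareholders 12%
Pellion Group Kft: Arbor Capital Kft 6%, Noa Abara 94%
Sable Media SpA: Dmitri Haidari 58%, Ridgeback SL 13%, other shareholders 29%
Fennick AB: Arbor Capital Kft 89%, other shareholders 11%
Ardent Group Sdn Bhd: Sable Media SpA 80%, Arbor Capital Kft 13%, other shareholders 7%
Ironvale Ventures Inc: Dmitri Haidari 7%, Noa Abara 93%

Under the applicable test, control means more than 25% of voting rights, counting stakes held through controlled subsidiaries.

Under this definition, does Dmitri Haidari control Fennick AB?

Yes

Dmitri holds 43% of Ridgeback, so Dmitri controls Ridgeback.
Ridgeback holds 88% of Arbor, so Dmitri controls Arbor.
Arbor holds 89% of Fennick, so Dmitri controls Fennick.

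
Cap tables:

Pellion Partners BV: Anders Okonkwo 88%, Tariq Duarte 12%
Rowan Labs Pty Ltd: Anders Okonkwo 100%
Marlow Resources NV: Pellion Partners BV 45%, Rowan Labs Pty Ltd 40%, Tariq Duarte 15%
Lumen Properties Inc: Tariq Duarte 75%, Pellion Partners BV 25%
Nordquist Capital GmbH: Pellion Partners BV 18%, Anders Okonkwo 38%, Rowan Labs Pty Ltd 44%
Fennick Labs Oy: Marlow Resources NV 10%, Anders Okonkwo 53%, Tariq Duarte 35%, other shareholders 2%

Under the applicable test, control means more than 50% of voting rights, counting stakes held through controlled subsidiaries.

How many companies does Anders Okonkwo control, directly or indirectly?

Anders holds 88% of Pellion, so Anders controls Pellion.
Anders holds 100% of Rowan, so Anders controls Rowan.
Pellion and Rowan together hold 45% + 40% = 85% of Marlow, so Anders controls Marlow.
Pellion and Anders and Rowan together hold 18% + 38% + 44% = 100% of Nordquist, so Anders controls Nordquist.
Marlow and Anders together hold 10% + 53% = 63% of Fennick, so Anders controls Fennick.
No other company's threshold is met.
Anders controls 5 companies.

5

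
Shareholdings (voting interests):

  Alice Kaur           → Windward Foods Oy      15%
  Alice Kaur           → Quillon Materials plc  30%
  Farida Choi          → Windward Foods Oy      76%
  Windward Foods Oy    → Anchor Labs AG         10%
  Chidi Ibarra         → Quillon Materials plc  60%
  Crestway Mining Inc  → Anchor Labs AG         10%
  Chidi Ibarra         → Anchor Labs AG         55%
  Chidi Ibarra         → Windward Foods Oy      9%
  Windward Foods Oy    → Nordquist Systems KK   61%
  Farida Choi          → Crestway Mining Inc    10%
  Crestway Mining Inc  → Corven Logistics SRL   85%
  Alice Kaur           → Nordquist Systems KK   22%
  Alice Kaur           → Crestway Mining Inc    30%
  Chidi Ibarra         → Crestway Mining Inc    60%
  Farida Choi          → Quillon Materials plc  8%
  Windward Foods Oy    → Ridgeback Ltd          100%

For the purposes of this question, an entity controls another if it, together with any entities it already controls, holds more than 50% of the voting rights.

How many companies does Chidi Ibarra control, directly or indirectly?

Chidi holds 60% of Crestway, so Chidi controls Crestway.
Chidi and Crestway together hold 55% + 10% = 65% of Anchor, so Chidi controls Anchor.
Crestway holds 85% of Corven, so Chidi controls Corven.
Chidi holds 60% of Quillon, so Chidi controls Quillon.
No other company's threshold is met.
Chidi controls 4 companies.

4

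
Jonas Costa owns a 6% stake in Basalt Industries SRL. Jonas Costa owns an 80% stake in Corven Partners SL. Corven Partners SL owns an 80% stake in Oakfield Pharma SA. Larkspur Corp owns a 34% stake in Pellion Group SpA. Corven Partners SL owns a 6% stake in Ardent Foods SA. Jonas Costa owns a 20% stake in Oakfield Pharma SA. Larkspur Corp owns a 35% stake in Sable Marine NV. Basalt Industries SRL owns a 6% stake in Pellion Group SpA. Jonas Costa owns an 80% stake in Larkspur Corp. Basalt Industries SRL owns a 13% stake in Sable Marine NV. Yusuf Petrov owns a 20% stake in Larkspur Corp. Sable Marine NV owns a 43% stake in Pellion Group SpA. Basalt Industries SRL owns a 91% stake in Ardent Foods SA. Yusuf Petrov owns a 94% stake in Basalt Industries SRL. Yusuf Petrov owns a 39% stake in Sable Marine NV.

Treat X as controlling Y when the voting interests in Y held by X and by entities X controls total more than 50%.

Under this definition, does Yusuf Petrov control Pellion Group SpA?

No

Yusuf holds 94% of Basalt, so Yusuf controls Basalt.
Yusuf and Basalt together hold 39% + 13% = 52% of Sable, so Yusuf controls Sable.
Basalt holds 91% of Ardent, so Yusuf controls Ardent.
In Pellion, Yusuf's side holds only 6% + 43% = 49%, not > 50%.
So Yusuf does not control Pellion.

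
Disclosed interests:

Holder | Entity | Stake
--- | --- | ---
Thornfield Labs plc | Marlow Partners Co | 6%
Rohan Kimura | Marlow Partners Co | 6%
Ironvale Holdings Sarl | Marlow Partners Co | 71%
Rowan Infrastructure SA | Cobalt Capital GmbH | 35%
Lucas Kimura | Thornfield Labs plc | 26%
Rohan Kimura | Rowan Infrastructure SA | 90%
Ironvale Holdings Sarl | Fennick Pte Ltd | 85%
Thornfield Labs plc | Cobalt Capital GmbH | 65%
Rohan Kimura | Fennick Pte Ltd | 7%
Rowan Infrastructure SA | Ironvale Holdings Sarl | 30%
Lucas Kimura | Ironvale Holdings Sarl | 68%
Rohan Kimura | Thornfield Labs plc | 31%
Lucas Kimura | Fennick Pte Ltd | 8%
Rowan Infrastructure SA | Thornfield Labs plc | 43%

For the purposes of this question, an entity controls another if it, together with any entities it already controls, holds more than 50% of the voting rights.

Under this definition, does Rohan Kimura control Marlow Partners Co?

Rohan holds 90% of Rowan, so Rohan controls Rowan.
Rowan and Rohan together hold 43% + 31% = 74% of Thornfield, so Rohan controls Thornfield.
Thornfield and Rowan together hold 65% + 35% = 100% of Cobalt, so Rohan controls Cobalt.
In Marlow, Rohan's side holds only 6% + 6% = 12%, not > 50%.
So Rohan does not control Marlow.

No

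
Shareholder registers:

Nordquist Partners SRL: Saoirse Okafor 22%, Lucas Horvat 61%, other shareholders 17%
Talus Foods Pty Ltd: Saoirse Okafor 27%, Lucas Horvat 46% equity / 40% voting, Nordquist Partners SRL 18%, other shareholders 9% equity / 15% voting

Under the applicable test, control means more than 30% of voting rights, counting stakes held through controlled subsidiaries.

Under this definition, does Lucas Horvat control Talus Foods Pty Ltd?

Lucas holds 61% of Nordquist, so Lucas controls Nordquist.
Lucas and Nordquist together hold 40% + 18% = 58% of Talus, so Lucas controls Talus.

Yes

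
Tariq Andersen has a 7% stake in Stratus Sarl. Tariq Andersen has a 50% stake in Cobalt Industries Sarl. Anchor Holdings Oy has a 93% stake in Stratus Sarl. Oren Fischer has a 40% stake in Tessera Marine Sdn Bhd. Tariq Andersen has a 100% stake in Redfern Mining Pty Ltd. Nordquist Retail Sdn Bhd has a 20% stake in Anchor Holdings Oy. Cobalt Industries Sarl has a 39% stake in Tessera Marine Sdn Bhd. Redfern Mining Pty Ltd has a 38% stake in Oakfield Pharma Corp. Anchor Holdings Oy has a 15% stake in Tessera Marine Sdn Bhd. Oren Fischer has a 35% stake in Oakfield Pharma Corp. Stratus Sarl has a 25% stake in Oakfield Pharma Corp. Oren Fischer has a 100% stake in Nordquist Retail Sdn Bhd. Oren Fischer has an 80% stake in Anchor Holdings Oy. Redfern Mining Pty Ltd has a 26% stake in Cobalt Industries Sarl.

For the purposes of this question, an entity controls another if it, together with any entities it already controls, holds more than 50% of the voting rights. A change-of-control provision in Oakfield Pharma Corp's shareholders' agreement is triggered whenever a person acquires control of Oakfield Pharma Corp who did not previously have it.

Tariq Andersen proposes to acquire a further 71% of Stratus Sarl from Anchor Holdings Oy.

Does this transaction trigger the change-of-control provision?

Yes

The purchase adds only to Tariq's holdings (Anchor's stake shrinks), so Tariq is the only person who could newly come to control Oakfield.
Tariq holds 100% of Redfern, so Tariq controls Redfern.
Redfern and Tariq together hold 26% + 50% = 76% of Cobalt, so Tariq controls Cobalt.
In Oakfield, Tariq's side holds only 38%, not > 50%.
So before the transaction, Tariq does not control Oakfield.
After the purchase, Tariq's direct stake in Stratus rises to 7% + 71% = 78%, and Anchor's stake falls to 22%.
Tariq holds 78% of Stratus, so Tariq controls Stratus.
Redfern and Stratus together hold 38% + 25% = 63% of Oakfield, so Tariq controls Oakfield.
Tariq did not control Oakfield before and does after, so the clause is triggered.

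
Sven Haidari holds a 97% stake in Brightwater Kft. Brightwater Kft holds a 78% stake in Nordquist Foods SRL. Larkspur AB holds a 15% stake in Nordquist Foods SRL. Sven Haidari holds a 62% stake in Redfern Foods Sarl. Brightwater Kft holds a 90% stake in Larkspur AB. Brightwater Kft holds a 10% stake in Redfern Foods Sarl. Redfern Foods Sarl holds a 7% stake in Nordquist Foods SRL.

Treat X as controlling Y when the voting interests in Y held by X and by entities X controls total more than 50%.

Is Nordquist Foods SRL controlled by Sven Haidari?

Sven holds 97% of Brightwater, so Sven controls Brightwater.
Brightwater and Sven together hold 10% + 62% = 72% of Redfern, so Sven controls Redfern.
Brightwater holds 90% of Larkspur, so Sven controls Larkspur.
Brightwater and Larkspur and Redfern together hold 78% + 15% + 7% = 100% of Nordquist, so Sven controls Nordquist.

Yes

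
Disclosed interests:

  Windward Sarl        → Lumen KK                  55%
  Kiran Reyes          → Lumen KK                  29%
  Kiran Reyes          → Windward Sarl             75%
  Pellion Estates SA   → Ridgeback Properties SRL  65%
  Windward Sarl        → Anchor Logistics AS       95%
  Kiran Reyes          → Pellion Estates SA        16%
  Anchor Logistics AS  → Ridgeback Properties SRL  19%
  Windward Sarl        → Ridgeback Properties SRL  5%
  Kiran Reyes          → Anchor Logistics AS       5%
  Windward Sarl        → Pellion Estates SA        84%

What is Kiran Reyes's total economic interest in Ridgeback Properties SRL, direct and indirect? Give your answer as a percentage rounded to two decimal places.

69.59%

Kiran reaches Ridgeback along 5 paths.
Via Windward: 75% × 5% = 3.75%.
Via Pellion: 16% × 65% = 10.4%.
Via Windward → Pellion: 75% × 84% × 65% = 40.95%.
Via Anchor: 5% × 19% = 0.95%.
Via Windward → Anchor: 75% × 95% × 19% = 13.5375%.
Total: 3.75% + 10.4% + 40.95% + 0.95% + 13.5375% = 69.5875%.
Rounded: 69.59%.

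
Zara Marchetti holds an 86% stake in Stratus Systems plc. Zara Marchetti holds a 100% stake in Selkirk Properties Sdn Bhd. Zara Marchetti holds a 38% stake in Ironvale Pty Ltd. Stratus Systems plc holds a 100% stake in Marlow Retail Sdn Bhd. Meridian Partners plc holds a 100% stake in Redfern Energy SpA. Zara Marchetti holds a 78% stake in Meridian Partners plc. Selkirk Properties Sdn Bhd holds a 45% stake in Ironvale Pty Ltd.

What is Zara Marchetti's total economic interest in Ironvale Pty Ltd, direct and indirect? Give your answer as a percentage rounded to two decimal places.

83.00%

Zara reaches Ironvale along 2 paths.
Via Selkirk: 100% × 45% = 45%.
Direct stake: 38% = 38%.
Total: 45% + 38% = 83%.
Rounded: 83.00%.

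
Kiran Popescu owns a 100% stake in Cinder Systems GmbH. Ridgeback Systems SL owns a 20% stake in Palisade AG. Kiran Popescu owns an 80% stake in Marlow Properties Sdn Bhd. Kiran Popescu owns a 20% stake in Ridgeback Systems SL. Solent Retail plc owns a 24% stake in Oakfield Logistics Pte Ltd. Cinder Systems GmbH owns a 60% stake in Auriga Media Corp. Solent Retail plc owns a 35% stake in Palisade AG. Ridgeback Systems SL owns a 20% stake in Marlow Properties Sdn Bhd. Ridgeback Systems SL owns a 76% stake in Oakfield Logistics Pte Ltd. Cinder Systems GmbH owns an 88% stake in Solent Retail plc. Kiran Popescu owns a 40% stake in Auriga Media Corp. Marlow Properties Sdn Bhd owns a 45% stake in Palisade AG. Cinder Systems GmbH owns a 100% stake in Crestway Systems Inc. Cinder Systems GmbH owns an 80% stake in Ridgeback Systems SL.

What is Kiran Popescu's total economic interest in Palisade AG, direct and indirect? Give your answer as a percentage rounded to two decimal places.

95.80%

Kiran reaches Palisade along 6 paths.
Via Cinder → Ridgeback → Marlow: 100% × 80% × 20% × 45% = 7.2%.
Via Ridgeback → Marlow: 20% × 20% × 45% = 1.8%.
Via Marlow: 80% × 45% = 36%.
Via Cinder → Ridgeback: 100% × 80% × 20% = 16%.
Via Ridgeback: 20% × 20% = 4%.
Via Cinder → Solent: 100% × 88% × 35% = 30.8%.
Total: 7.2% + 1.8% + 36% + 16% + 4% + 30.8% = 95.8%.
Rounded: 95.80%.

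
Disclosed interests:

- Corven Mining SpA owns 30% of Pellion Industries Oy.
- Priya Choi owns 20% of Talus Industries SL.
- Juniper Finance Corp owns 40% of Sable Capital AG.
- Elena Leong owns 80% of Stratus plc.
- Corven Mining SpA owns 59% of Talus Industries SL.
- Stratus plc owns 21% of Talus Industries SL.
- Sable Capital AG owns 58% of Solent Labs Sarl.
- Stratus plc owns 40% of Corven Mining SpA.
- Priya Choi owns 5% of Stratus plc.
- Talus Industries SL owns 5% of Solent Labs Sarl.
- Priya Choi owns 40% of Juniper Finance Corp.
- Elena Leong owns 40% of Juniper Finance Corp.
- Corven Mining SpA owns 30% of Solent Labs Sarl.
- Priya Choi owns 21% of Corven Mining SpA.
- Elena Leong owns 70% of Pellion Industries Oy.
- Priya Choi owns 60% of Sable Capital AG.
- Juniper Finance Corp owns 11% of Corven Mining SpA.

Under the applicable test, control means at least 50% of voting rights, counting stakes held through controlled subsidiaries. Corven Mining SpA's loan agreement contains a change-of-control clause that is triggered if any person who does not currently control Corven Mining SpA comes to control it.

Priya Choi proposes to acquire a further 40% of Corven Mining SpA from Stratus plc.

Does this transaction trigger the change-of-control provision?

The purchase adds only to Priya's holdings (Stratus's stake shrinks), so Priya is the only person who could newly come to control Corven.
Priya holds 60% of Sable, so Priya controls Sable.
Sable holds 58% of Solent, so Priya controls Solent.
In Corven, Priya's side holds only 21%, not ≥ 50%.
So before the transaction, Priya does not control Corven.
After the purchase, Priya's direct stake in Corven rises to 21% + 40% = 61%, and Stratus's stake falls to 0%.
Priya holds 61% of Corven, so Priya controls Corven.
Priya did not control Corven before and does after, so the clause is triggered.

Yes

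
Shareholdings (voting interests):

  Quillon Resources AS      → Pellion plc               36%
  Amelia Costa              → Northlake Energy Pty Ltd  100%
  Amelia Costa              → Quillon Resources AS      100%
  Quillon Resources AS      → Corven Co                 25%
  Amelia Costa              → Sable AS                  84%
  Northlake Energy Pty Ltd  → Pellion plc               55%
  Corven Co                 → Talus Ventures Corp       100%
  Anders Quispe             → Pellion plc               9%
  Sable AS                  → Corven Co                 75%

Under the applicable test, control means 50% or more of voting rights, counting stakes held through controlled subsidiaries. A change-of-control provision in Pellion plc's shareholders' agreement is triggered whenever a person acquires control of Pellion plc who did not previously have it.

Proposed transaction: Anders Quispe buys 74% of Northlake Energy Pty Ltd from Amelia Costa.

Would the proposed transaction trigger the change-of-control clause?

The purchase adds only to Anders's holdings (Amelia's stake shrinks), so Anders is the only person who could newly come to control Pellion.
Anders's largest direct stake is 9% in Pellion, which does not meet the threshold, so Anders controls no company.
In Pellion, Anders's side holds only 9%, not ≥ 50%.
So before the transaction, Anders does not control Pellion.
After the purchase, Anders holds 74% of Northlake directly, and Amelia's stake falls to 26%.
Anders holds 74% of Northlake, so Anders controls Northlake.
Anders and Northlake together hold 9% + 55% = 64% of Pellion, so Anders controls Pellion.
Anders did not control Pellion before and does after, so the clause is triggered.

Yes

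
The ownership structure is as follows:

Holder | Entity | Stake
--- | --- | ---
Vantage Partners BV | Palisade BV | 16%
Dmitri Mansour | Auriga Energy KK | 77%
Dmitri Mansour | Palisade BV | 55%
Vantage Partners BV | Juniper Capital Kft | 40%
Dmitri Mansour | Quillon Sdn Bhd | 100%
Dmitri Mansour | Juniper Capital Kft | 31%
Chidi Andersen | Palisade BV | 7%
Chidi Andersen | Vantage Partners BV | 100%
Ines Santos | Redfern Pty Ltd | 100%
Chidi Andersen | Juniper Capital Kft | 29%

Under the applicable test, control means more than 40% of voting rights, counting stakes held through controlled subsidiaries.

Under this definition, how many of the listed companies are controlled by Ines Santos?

Ines holds 100% of Redfern, so Ines controls Redfern.
No other company's threshold is met.
Ines controls 1 company.

1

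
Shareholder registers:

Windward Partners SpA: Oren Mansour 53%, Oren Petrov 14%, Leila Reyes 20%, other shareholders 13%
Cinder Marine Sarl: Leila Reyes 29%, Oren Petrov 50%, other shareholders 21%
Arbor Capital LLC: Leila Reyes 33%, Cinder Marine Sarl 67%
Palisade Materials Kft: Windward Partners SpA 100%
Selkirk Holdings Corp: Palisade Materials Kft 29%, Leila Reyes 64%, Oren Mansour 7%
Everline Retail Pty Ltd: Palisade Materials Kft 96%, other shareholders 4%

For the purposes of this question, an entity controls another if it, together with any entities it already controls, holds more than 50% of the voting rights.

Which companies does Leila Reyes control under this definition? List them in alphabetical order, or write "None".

Leila holds 64% of Selkirk, so Leila controls Selkirk.
No other company's threshold is met.

Selkirk Holdings Corp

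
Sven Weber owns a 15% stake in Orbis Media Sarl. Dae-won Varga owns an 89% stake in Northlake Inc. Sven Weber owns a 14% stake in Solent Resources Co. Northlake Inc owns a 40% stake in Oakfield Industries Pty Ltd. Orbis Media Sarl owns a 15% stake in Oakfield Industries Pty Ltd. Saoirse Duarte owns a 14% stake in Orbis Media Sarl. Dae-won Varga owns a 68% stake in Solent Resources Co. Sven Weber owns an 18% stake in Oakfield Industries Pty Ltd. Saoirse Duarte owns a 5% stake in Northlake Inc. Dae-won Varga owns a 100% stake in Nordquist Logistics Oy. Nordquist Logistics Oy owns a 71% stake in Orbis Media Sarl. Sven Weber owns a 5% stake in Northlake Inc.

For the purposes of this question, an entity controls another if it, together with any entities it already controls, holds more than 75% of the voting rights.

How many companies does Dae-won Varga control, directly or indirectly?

2

Dae-won holds 100% of Nordquist, so Dae-won controls Nordquist.
Dae-won holds 89% of Northlake, so Dae-won controls Northlake.
No other company's threshold is met.
Dae-won controls 2 companies.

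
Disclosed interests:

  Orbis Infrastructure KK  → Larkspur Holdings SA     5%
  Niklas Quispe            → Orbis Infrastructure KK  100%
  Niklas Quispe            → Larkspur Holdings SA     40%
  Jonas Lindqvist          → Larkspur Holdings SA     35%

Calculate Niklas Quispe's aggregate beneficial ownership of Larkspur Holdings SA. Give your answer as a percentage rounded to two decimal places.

45.00%

Niklas reaches Larkspur along 2 paths.
Direct stake: 40% = 40%.
Via Orbis: 100% × 5% = 5%.
Total: 40% + 5% = 45%.
Rounded: 45.00%.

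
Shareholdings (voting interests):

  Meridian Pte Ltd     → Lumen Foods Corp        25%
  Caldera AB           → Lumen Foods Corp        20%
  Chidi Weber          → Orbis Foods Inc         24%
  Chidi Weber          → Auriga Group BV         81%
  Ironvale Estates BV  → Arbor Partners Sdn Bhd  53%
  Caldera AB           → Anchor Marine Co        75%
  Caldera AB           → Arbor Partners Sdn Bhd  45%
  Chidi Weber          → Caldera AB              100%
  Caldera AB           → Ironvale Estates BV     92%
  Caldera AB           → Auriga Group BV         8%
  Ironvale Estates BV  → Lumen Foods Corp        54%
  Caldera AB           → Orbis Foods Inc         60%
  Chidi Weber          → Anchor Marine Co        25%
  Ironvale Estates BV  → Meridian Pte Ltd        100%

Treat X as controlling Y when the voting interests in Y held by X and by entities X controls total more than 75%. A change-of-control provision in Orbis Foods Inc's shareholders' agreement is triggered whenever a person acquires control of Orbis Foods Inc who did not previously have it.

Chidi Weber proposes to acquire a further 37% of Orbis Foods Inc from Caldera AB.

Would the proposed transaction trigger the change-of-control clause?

The purchase adds only to Chidi's holdings (Caldera's stake shrinks), so Chidi is the only person who could newly come to control Orbis.
Chidi holds 100% of Caldera, so Chidi controls Caldera.
Caldera and Chidi together hold 60% + 24% = 84% of Orbis, so Chidi controls Orbis.
So Chidi already controls Orbis before the transaction.
After the purchase, Chidi's direct stake in Orbis rises to 24% + 37% = 61%, and Caldera's stake falls to 23%.
Chidi controlled Orbis already, so this is not a new person acquiring control; every other person's position is unchanged or reduced.
No new person acquires control, so the clause is not triggered.

No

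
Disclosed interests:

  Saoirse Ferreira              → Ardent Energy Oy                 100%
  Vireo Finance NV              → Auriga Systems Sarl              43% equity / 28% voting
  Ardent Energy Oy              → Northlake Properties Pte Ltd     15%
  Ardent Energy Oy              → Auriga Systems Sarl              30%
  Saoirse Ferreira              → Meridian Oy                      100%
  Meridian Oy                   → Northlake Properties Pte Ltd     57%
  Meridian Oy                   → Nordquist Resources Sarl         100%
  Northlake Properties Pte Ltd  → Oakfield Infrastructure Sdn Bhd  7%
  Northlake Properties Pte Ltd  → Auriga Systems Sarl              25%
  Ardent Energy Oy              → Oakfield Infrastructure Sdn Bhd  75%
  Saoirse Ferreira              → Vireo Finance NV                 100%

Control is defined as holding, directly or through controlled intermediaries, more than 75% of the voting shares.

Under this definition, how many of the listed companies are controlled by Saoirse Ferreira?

4

Saoirse holds 100% of Vireo, so Saoirse controls Vireo.
Saoirse holds 100% of Ardent, so Saoirse controls Ardent.
Saoirse holds 100% of Meridian, so Saoirse controls Meridian.
Meridian holds 100% of Nordquist, so Saoirse controls Nordquist.
No other company's threshold is met.
Saoirse controls 4 companies.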